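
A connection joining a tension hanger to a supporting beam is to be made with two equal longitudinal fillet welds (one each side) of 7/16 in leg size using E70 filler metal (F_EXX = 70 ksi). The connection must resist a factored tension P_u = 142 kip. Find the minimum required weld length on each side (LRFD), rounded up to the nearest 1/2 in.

L = 7.5 in on each side

Throat t_e = 0.707 × 0.4375 = 0.3093 in.
φr_n = 0.75 × 0.6 × 70 × 0.3093 = 9.743 kip/in.
L_req = P_u / φr_n = 142 / 9.743 = 14.57 in total.
Per side: 14.57 / 2 = 7.287 in.
Round up → use L = 7.5 in on each side.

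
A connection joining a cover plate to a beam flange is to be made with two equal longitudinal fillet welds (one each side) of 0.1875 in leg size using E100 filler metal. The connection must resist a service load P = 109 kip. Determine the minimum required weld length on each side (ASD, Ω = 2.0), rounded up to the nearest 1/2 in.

L = 14 in on each side

E100XX → F_EXX = 100 ksi.
Throat t_e = 0.707 × 0.1875 = 0.1326 in.
r_n/Ω = (0.6 × 100 × 0.1326) / 2.0 = 3.977 kip/in.
L_req = P / (r_n/Ω) = 109 / 3.977 = 27.41 in total.
Per side: 27.41 / 2 = 13.7 in.
Round up → use L = 14 in on each side.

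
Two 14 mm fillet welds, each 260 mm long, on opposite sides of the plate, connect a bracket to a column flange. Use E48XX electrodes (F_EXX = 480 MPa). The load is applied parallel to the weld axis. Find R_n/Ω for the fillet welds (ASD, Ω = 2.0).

Effective throat t_e = 0.707 × 14 = 9.898 mm.
Total length L = 520 mm; A_we = 9.898 × 520 = 5147 mm².
F_nw = 0.6 F_EXX = 0.6 × 480 = 288 MPa.
R_n = 288 × 5147 × 10⁻³ = 1482 kN; R_n/Ω = 1482/2.0 = 741.2 kN.

R_n/Ω ≈ 741 kN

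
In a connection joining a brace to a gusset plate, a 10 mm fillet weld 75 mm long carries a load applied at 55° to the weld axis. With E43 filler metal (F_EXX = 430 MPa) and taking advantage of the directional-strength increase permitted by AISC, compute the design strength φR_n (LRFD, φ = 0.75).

t_e = 0.707 × 10 = 7.07 mm; A_we = 7.07 × 75 = 530.2 mm².
Directional factor: 1.0 + 0.5 sin^1.5(55°) = 1.371.
F_nw = 0.6 × 430 × 1.371 = 353.6 MPa.
φR_n = 0.75 × 353.6 × 530.2 × 10⁻³ = 140.6 kN.

φR_n ≈ 141 kN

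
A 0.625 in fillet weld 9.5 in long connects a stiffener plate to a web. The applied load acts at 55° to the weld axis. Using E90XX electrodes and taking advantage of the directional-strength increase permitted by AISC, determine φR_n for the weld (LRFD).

E90XX → F_EXX = 90 ksi.
t_e = 0.707 × 0.625 = 0.4419 in; A_we = 0.4419 × 9.5 = 4.198 in².
Directional factor: 1.0 + 0.5 sin^1.5(55°) = 1.371.
F_nw = 0.6 × 90 × 1.371 = 74.02 ksi.
φR_n = 0.75 × 74.02 × 4.198 = 233 kip.

φR_n ≈ 233 kip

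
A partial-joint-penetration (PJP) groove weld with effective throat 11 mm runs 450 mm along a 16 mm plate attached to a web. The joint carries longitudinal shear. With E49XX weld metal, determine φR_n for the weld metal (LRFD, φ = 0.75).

φR_n ≈ 1090 kN

E49XX → F_EXX = 490 MPa.
Effective throat (given) t_e = 11 mm.
A_we = 11 × 450 = 4950 mm².
F_nw = 0.6 F_EXX = 294 MPa.
φR_n = 0.75 × 294 × 4950 × 10⁻³ = 1091 kN.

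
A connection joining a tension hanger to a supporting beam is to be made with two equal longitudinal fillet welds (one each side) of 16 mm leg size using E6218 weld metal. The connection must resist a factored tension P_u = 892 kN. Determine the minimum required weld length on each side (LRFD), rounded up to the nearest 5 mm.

E62XX → F_EXX = 620 MPa.
Throat t_e = 0.707 × 16 = 11.31 mm.
φr_n = 0.75 × 0.6 × 620 × 11.31 × 10⁻³ = 3.156 kN/mm.
L_req = P_u / φr_n = 892 / 3.156 = 282.6 mm total.
Per side: 282.6 / 2 = 141.3 mm.
Round up → use L = 145 mm on each side.

L = 145 mm on each side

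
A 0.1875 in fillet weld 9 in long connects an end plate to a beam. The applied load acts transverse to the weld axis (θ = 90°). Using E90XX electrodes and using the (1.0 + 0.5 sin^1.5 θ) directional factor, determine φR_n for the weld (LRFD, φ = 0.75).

φR_n ≈ 72.5 kips

E90XX → F_EXX = 90 ksi.
t_e = 0.707 × 0.1875 = 0.1326 in; A_we = 0.1326 × 9 = 1.193 in².
Directional factor: 1.0 + 0.5 sin^1.5(90°) = 1.5.
F_nw = 0.6 × 90 × 1.5 = 81 ksi.
φR_n = 0.75 × 81 × 1.193 = 72.48 kips.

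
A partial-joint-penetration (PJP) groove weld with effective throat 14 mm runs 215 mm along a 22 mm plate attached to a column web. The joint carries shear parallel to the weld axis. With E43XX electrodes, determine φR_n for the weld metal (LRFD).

E43XX → F_EXX = 430 MPa.
Effective throat (given) t_e = 14 mm.
A_we = 14 × 215 = 3010 mm².
F_nw = 0.6 F_EXX = 258 MPa.
φR_n = 0.75 × 258 × 3010 × 10⁻³ = 582.4 kN.

φR_n ≈ 582 kN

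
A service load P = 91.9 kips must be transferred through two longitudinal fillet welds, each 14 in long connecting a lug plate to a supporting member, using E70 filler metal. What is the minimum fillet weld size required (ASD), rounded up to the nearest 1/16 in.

E70XX → F_EXX = 70 ksi.
Total weld length L = 28 in.
Required throat t_e = P × Ω / (0.6 F_EXX × L) = 91.9 × 2.0 / (0.6 × 70 × 28) = 0.1563 in.
Required leg w = t_e / 0.707 = 0.2211 in → use 1/4 in.

w = 1/4 in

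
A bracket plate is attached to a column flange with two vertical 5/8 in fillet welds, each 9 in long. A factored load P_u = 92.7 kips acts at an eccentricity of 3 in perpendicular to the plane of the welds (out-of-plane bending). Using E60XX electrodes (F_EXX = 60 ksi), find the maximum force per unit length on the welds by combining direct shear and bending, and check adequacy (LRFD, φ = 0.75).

f_max ≈ 11.5 kip/in; adequate

L_w = 2 × 9 = 18 in; section modulus (unit throat) S = 2 × L²/6 = 27 in².
Direct shear f_v = P/L_w = 92.7/18 = 5.15 kip/in.
Moment M = P × e = 92.7 × 3 = 278.1 kip·in; bending f_b = M/S = 10.3 kip/in.
f_max = √(f_v² + f_b²) = √(5.15² + 10.3²) = 11.52 kip/in.
φr_n = 0.75 × 0.6 × 60 × (0.707 × 0.625) = 11.93 kip/in → adequate.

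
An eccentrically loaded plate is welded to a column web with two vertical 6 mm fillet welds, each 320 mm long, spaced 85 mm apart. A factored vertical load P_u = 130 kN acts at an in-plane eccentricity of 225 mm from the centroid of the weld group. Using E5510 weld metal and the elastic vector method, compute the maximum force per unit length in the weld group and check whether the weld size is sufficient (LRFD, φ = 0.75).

E55XX → F_EXX = 550 MPa.
Total weld length L_w = 640 mm. Treat welds as unit-width lines.
Polar moment about centroid: J = 2[d³/12 + d(b/2)²] = 2[320³/12 + 320×42.5²] = 6617000 mm³.
Direct shear f_v = P/L_w = 130×10³ / 640 = 203.1 N/mm (vertical).
Torsion M = P·e = 130×10³ × 225 = 29250000 N·mm.
Critical point at (x, y) = (42.5, 160) from centroid. f_tx = M·y/J = 707.2 N/mm; f_ty = M·x/J = 187.9 N/mm.
Resultant f_max = √[f_tx² + (f_v + f_ty)²] = √[707.2² + (203.1 + 187.9)²] = 808.1 N/mm.
Capacity per unit length: φr_n = 0.75 × 0.6 × 550 × (0.707 × 6) = 1050 N/mm.
808.1 ≤ 1050 → adequate.

f_max ≈ 808 N/mm; adequate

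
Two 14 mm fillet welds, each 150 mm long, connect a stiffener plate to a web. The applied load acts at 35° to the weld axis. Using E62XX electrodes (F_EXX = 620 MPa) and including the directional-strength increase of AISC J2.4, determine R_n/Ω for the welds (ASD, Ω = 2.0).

R_n/Ω ≈ 672 kN

t_e = 0.707 × 14 = 9.898 mm; A_we = 9.898 × 300 = 2969 mm².
Directional factor: 1.0 + 0.5 sin^1.5(35°) = 1.217.
F_nw = 0.6 × 620 × 1.217 = 452.8 MPa.
R_n/Ω = (452.8 × 2969) / 2.0 × 10⁻³ = 672.3 kN.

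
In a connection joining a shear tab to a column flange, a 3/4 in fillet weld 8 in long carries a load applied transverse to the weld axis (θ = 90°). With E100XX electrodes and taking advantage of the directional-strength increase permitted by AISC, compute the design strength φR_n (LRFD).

E100XX → F_EXX = 100 ksi.
t_e = 0.707 × 0.75 = 0.5302 in; A_we = 0.5302 × 8 = 4.242 in².
Directional factor: 1.0 + 0.5 sin^1.5(90°) = 1.5.
F_nw = 0.6 × 100 × 1.5 = 90 ksi.
φR_n = 0.75 × 90 × 4.242 = 286.3 kip.

φR_n ≈ 286 kip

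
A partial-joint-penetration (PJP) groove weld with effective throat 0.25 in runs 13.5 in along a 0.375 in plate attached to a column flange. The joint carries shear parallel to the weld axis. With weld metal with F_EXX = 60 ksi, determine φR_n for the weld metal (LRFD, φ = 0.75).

Effective throat (given) t_e = 0.25 in.
A_we = 0.25 × 13.5 = 3.375 in².
F_nw = 0.6 F_EXX = 36 ksi.
φR_n = 0.75 × 36 × 3.375 = 91.12 kips.

φR_n ≈ 91.1 kips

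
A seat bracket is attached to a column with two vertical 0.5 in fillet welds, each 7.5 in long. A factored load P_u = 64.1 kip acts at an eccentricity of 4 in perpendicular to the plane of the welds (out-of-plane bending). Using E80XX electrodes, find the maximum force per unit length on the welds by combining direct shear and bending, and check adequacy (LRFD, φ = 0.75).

f_max ≈ 14.3 kip/in; NOT adequate

E80XX → F_EXX = 80 ksi.
L_w = 2 × 7.5 = 15 in; section modulus (unit throat) S = 2 × L²/6 = 18.75 in².
Direct shear f_v = P/L_w = 64.1/15 = 4.273 kip/in.
Moment M = P × e = 64.1 × 4 = 256.4 kip·in; bending f_b = M/S = 13.67 kip/in.
f_max = √(f_v² + f_b²) = √(4.273² + 13.67²) = 14.33 kip/in.
φr_n = 0.75 × 0.6 × 80 × (0.707 × 0.5) = 12.73 kip/in → NOT adequate.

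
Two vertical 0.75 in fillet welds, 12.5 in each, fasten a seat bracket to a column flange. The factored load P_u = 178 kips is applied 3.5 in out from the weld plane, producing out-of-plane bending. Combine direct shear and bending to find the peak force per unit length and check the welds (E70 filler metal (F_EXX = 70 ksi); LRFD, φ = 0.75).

f_max ≈ 13.9 kip/in; adequate

L_w = 2 × 12.5 = 25 in; section modulus (unit throat) S = 2 × L²/6 = 52.08 in².
Direct shear f_v = P/L_w = 178/25 = 7.12 kip/in.
Moment M = P × e = 178 × 3.5 = 623 kip·in; bending f_b = M/S = 11.96 kip/in.
f_max = √(f_v² + f_b²) = √(7.12² + 11.96²) = 13.92 kip/in.
φr_n = 0.75 × 0.6 × 70 × (0.707 × 0.75) = 16.7 kip/in → adequate.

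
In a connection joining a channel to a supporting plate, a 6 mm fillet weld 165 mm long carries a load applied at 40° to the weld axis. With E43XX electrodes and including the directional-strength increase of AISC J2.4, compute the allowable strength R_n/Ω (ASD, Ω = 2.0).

E43XX → F_EXX = 430 MPa.
t_e = 0.707 × 6 = 4.242 mm; A_we = 4.242 × 165 = 699.9 mm².
Directional factor: 1.0 + 0.5 sin^1.5(40°) = 1.258.
F_nw = 0.6 × 430 × 1.258 = 324.5 MPa.
R_n/Ω = (324.5 × 699.9) / 2.0 × 10⁻³ = 113.6 kN.

R_n/Ω ≈ 114 kN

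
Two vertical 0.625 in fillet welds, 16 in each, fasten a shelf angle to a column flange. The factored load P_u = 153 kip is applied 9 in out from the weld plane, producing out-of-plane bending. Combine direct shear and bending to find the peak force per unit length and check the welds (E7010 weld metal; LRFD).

E70XX → F_EXX = 70 ksi.
L_w = 2 × 16 = 32 in; section modulus (unit throat) S = 2 × L²/6 = 85.33 in².
Direct shear f_v = P/L_w = 153/32 = 4.781 kip/in.
Moment M = P × e = 153 × 9 = 1377 kip·in; bending f_b = M/S = 16.14 kip/in.
f_max = √(f_v² + f_b²) = √(4.781² + 16.14²) = 16.83 kip/in.
φr_n = 0.75 × 0.6 × 70 × (0.707 × 0.625) = 13.92 kip/in → NOT adequate.

f_max ≈ 16.8 kip/in; NOT adequate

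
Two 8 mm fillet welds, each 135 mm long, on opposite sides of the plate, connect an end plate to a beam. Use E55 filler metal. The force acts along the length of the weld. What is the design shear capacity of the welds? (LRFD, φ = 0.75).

E55XX → F_EXX = 550 MPa.
Effective throat t_e = 0.707 × 8 = 5.656 mm.
Total length L = 270 mm; A_we = 5.656 × 270 = 1527 mm².
F_nw = 0.6 F_EXX = 0.6 × 550 = 330 MPa.
φR_n = 0.75 × 330 × 1527 × 10⁻³ = 378 kN.

φR_n ≈ 378 kN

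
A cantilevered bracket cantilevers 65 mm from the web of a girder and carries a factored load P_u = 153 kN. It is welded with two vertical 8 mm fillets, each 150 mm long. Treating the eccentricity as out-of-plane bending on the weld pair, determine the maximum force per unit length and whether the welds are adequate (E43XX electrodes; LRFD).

E43XX → F_EXX = 430 MPa.
L_w = 2 × 150 = 300 mm; section modulus (unit throat) S = 2 × L²/6 = 7500 mm².
Direct shear f_v = P/L_w = 153×10³/300 = 510 N/mm.
Moment M = P × e = 153×10³ × 65 = 9945000 N·mm; bending f_b = M/S = 1326 N/mm.
f_max = √(f_v² + f_b²) = √(510² + 1326²) = 1421 N/mm.
φr_n = 0.75 × 0.6 × 430 × (0.707 × 8) = 1094 N/mm → NOT adequate.

f_max ≈ 1420 N/mm; NOT adequate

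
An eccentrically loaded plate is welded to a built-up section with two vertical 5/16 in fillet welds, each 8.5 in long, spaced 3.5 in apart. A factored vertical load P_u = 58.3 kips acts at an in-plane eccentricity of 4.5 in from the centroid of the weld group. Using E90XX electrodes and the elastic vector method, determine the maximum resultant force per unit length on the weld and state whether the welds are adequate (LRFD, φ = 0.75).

E90XX → F_EXX = 90 ksi.
Total weld length L_w = 17 in. Treat welds as unit-width lines.
Polar moment about centroid: J = 2[d³/12 + d(b/2)²] = 2[8.5³/12 + 8.5×1.75²] = 154.4 in³.
Direct shear f_v = P/L_w = 58.3 / 17 = 3.429 kip/in (vertical).
Torsion M = P·e = 58.3 × 4.5 = 262.35 kip·in.
Critical point at (x, y) = (1.75, 4.25) from centroid. f_tx = M·y/J = 7.221 kip/in; f_ty = M·x/J = 2.973 kip/in.
Resultant f_max = √[f_tx² + (f_v + f_ty)²] = √[7.221² + (3.429 + 2.973)²] = 9.65 kip/in.
Capacity per unit length: φr_n = 0.75 × 0.6 × 90 × (0.707 × 0.3125) = 8.948 kip/in.
9.65 > 8.948 → NOT adequate.

f_max ≈ 9.65 kip/in; NOT adequate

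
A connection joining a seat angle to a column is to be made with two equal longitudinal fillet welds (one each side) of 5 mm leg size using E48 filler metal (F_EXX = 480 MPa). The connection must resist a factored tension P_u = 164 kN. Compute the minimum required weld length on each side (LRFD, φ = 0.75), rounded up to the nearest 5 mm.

L = 110 mm on each side

Throat t_e = 0.707 × 5 = 3.535 mm.
φr_n = 0.75 × 0.6 × 480 × 3.535 × 10⁻³ = 0.7636 kN/mm.
L_req = P_u / φr_n = 164 / 0.7636 = 214.8 mm total.
Per side: 214.8 / 2 = 107.4 mm.
Round up → use L = 110 mm on each side.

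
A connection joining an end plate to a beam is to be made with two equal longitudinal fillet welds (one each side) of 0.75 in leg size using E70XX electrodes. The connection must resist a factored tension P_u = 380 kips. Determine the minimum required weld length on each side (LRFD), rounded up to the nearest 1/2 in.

L = 11.5 in on each side

E70XX → F_EXX = 70 ksi.
Throat t_e = 0.707 × 0.75 = 0.5302 in.
φr_n = 0.75 × 0.6 × 70 × 0.5302 = 16.7 kips/in.
L_req = P_u / φr_n = 380 / 16.7 = 22.75 in total.
Per side: 22.75 / 2 = 11.38 in.
Round up → use L = 11.5 in on each side.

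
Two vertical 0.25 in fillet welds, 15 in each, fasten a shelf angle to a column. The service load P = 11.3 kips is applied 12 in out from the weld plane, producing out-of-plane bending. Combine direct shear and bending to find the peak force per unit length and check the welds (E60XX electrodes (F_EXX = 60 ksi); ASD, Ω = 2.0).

f_max ≈ 1.85 kip/in; adequate

L_w = 2 × 15 = 30 in; section modulus (unit throat) S = 2 × L²/6 = 75 in².
Direct shear f_v = P/L_w = 11.3/30 = 0.3767 kip/in.
Moment M = P × e = 11.3 × 12 = 135.6 kip·in; bending f_b = M/S = 1.808 kip/in.
f_max = √(f_v² + f_b²) = √(0.3767² + 1.808²) = 1.847 kip/in.
r_n/Ω = (1/2.0) × 0.6 × 60 × (0.707 × 0.25) = 3.181 kip/in → adequate.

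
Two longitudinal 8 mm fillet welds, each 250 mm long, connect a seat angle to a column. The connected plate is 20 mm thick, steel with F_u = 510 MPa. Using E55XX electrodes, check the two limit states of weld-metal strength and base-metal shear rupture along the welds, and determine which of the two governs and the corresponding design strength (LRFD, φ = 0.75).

E55XX → F_EXX = 550 MPa.
t_e = 0.707 × 8 = 5.656 mm; L = 500 mm.
Weld metal: φR_n = 0.75 × 0.6 × 550 × 5.656 × 500 × 10⁻³ = 699.9 kN.
Base metal (shear rupture): φR_n = 0.75 × 0.6 × 510 × 20 × 500 × 10⁻³ = 2295 kN.
Governing: weld metal.

φR_n ≈ 700 kN (weld metal governs)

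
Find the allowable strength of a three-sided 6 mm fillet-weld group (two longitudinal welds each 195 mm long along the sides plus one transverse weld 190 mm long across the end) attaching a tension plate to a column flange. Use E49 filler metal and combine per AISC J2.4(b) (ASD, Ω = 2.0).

E49XX → F_EXX = 490 MPa.
t_e = 0.707 × 6 = 4.242 mm.
R_nwl = 0.6 × 490 × 4.242 × 390 × 10⁻³ = 486.4 kN (longitudinal, 2 welds).
R_nwt = 0.6 × 490 × 4.242 × 190 × 10⁻³ = 237 kN (transverse, base value).
(i) R_nwl + R_nwt = 723.3 kN; (ii) 0.85 R_nwl + 1.5 R_nwt = 768.9 kN.
R_n = max = 768.9 kN [governs: (ii)]; R_n/Ω = 384.4 kN.

R_n/Ω ≈ 384 kN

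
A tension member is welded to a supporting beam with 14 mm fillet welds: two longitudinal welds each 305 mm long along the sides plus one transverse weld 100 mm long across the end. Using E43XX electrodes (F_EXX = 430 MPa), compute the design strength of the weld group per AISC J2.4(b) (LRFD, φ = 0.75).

φR_n ≈ 1360 kN

t_e = 0.707 × 14 = 9.898 mm.
R_nwl = 0.6 × 430 × 9.898 × 610 × 10⁻³ = 1558 kN (longitudinal, 2 welds).
R_nwt = 0.6 × 430 × 9.898 × 100 × 10⁻³ = 255.4 kN (transverse, base value).
(i) R_nwl + R_nwt = 1813 kN; (ii) 0.85 R_nwl + 1.5 R_nwt = 1707 kN.
R_n = max = 1813 kN [governs: (i)]; φR_n = 1360 kN.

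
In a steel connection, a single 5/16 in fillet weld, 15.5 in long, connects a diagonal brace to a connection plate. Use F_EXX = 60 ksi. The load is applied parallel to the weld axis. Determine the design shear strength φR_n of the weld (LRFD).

Effective throat t_e = 0.707 × 0.3125 = 0.2209 in.
Total length L = 15.5 in; A_we = 0.2209 × 15.5 = 3.425 in².
F_nw = 0.6 F_EXX = 0.6 × 60 = 36 ksi.
φR_n = 0.75 × 36 × 3.425 = 92.46 kips.

φR_n ≈ 92.5 kips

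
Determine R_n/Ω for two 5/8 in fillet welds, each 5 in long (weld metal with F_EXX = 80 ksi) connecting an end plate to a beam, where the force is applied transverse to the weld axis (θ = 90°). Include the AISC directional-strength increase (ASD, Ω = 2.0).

R_n/Ω ≈ 159 kips

t_e = 0.707 × 0.625 = 0.4419 in; A_we = 0.4419 × 10 = 4.419 in².
Directional factor: 1.0 + 0.5 sin^1.5(90°) = 1.5.
F_nw = 0.6 × 80 × 1.5 = 72 ksi.
R_n/Ω = (72 × 4.419) / 2.0 = 159.1 kips.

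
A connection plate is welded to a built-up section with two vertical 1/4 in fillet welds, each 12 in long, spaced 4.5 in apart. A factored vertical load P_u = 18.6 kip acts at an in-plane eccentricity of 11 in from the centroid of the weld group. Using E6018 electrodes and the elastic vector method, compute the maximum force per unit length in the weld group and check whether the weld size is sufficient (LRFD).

E60XX → F_EXX = 60 ksi.
Total weld length L_w = 24 in. Treat welds as unit-width lines.
Polar moment about centroid: J = 2[d³/12 + d(b/2)²] = 2[12³/12 + 12×2.25²] = 409.5 in³.
Direct shear f_v = P/L_w = 18.6 / 24 = 0.775 kip/in (vertical).
Torsion M = P·e = 18.6 × 11 = 204.6 kip·in.
Critical point at (x, y) = (2.25, 6) from centroid. f_tx = M·y/J = 2.998 kip/in; f_ty = M·x/J = 1.124 kip/in.
Resultant f_max = √[f_tx² + (f_v + f_ty)²] = √[2.998² + (0.775 + 1.124)²] = 3.549 kip/in.
Capacity per unit length: φr_n = 0.75 × 0.6 × 60 × (0.707 × 0.25) = 4.772 kip/in.
3.549 ≤ 4.772 → adequate.

f_max ≈ 3.55 kip/in; adequate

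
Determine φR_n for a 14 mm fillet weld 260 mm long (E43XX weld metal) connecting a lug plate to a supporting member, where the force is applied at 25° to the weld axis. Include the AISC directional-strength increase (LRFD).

φR_n ≈ 566 kN

E43XX → F_EXX = 430 MPa.
t_e = 0.707 × 14 = 9.898 mm; A_we = 9.898 × 260 = 2573 mm².
Directional factor: 1.0 + 0.5 sin^1.5(25°) = 1.137.
F_nw = 0.6 × 430 × 1.137 = 293.4 MPa.
φR_n = 0.75 × 293.4 × 2573 × 10⁻³ = 566.4 kN.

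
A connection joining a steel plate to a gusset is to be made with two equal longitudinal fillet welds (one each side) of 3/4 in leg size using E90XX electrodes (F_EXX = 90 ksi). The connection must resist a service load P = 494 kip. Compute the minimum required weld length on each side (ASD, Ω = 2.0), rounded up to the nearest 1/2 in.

Throat t_e = 0.707 × 0.75 = 0.5302 in.
r_n/Ω = (0.6 × 90 × 0.5302) / 2.0 = 14.32 kip/in.
L_req = P / (r_n/Ω) = 494 / 14.32 = 34.51 in total.
Per side: 34.51 / 2 = 17.25 in.
Round up → use L = 17.5 in on each side.

L = 17.5 in on each side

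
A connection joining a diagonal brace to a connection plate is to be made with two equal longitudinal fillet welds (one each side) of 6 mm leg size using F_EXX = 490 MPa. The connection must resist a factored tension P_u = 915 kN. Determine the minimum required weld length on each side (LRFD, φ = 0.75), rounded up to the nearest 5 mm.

L = 490 mm on each side

Throat t_e = 0.707 × 6 = 4.242 mm.
φr_n = 0.75 × 0.6 × 490 × 4.242 × 10⁻³ = 0.9354 kN/mm.
L_req = P_u / φr_n = 915 / 0.9354 = 978.2 mm total.
Per side: 978.2 / 2 = 489.1 mm.
Round up → use L = 490 mm on each side.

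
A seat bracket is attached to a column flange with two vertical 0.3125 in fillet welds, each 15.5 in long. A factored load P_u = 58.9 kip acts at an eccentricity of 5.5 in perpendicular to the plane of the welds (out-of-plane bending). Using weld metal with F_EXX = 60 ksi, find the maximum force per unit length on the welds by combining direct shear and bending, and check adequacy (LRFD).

f_max ≈ 4.47 kip/in; adequate

L_w = 2 × 15.5 = 31 in; section modulus (unit throat) S = 2 × L²/6 = 80.08 in².
Direct shear f_v = P/L_w = 58.9/31 = 1.9 kip/in.
Moment M = P × e = 58.9 × 5.5 = 323.95 kip·in; bending f_b = M/S = 4.045 kip/in.
f_max = √(f_v² + f_b²) = √(1.9² + 4.045²) = 4.469 kip/in.
φr_n = 0.75 × 0.6 × 60 × (0.707 × 0.3125) = 5.965 kip/in → adequate.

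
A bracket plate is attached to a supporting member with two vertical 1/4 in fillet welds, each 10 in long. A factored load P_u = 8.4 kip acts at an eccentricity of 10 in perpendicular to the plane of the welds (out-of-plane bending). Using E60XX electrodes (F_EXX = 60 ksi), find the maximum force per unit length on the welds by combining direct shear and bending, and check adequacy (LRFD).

f_max ≈ 2.55 kip/in; adequate

L_w = 2 × 10 = 20 in; section modulus (unit throat) S = 2 × L²/6 = 33.33 in².
Direct shear f_v = P/L_w = 8.4/20 = 0.42 kip/in.
Moment M = P × e = 8.4 × 10 = 84 kip·in; bending f_b = M/S = 2.52 kip/in.
f_max = √(f_v² + f_b²) = √(0.42² + 2.52²) = 2.555 kip/in.
φr_n = 0.75 × 0.6 × 60 × (0.707 × 0.25) = 4.772 kip/in → adequate.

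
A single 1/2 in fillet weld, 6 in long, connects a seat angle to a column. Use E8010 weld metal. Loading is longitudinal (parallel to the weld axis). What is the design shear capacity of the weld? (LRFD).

E80XX → F_EXX = 80 ksi.
Effective throat t_e = 0.707 × 0.5 = 0.3535 in.
Total length L = 6 in; A_we = 0.3535 × 6 = 2.121 in².
F_nw = 0.6 F_EXX = 0.6 × 80 = 48 ksi.
φR_n = 0.75 × 48 × 2.121 = 76.36 kips.

φR_n ≈ 76.4 kips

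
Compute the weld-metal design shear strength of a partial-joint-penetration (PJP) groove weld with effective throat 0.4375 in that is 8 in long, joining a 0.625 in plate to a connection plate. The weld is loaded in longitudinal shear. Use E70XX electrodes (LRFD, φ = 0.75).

E70XX → F_EXX = 70 ksi.
Effective throat (given) t_e = 0.4375 in.
A_we = 0.4375 × 8 = 3.5 in².
F_nw = 0.6 F_EXX = 42 ksi.
φR_n = 0.75 × 42 × 3.5 = 110.2 kip.

φR_n ≈ 110 kip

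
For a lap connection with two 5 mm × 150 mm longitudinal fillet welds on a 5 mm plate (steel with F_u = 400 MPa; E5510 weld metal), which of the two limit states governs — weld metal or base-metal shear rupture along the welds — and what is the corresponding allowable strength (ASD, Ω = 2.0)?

R_n/Ω ≈ 175 kN (weld metal governs)

E55XX → F_EXX = 550 MPa.
t_e = 0.707 × 5 = 3.535 mm; L = 300 mm.
Weld metal: R_n/Ω = (1/2.0) × 0.6 × 550 × 3.535 × 300 × 10⁻³ = 175 kN.
Base metal (shear rupture): R_n/Ω = (1/2.0) × 0.6 × 400 × 5 × 300 × 10⁻³ = 180 kN.
Governing: weld metal.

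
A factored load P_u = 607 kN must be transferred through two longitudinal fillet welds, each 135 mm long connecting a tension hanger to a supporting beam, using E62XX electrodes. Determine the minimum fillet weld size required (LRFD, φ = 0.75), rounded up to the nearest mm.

w = 12 mm

E62XX → F_EXX = 620 MPa.
Total weld length L = 270 mm.
Required throat t_e = P_u / (φ × 0.6 F_EXX × L) = 607 / (0.75 × 0.6 × 620 × 270 × 10⁻³) = 8.058 mm.
Required leg w = t_e / 0.707 = 11.4 mm → use 12 mm.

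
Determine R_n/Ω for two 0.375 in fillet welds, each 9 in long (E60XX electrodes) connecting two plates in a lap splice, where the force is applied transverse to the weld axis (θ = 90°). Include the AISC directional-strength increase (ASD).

E60XX → F_EXX = 60 ksi.
t_e = 0.707 × 0.375 = 0.2651 in; A_we = 0.2651 × 18 = 4.772 in².
Directional factor: 1.0 + 0.5 sin^1.5(90°) = 1.5.
F_nw = 0.6 × 60 × 1.5 = 54 ksi.
R_n/Ω = (54 × 4.772) / 2.0 = 128.9 kips.

R_n/Ω ≈ 129 kips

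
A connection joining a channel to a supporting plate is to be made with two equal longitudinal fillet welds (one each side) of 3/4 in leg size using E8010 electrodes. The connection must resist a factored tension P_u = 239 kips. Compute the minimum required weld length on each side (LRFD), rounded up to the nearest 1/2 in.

L = 6.5 in on each side

E80XX → F_EXX = 80 ksi.
Throat t_e = 0.707 × 0.75 = 0.5302 in.
φr_n = 0.75 × 0.6 × 80 × 0.5302 = 19.09 kips/in.
L_req = P_u / φr_n = 239 / 19.09 = 12.52 in total.
Per side: 12.52 / 2 = 6.26 in.
Round up → use L = 6.5 in on each side.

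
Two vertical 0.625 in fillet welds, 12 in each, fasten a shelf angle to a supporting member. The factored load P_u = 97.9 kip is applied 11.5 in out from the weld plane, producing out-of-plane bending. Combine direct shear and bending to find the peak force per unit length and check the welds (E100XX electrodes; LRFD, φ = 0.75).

E100XX → F_EXX = 100 ksi.
L_w = 2 × 12 = 24 in; section modulus (unit throat) S = 2 × L²/6 = 48 in².
Direct shear f_v = P/L_w = 97.9/24 = 4.079 kip/in.
Moment M = P × e = 97.9 × 11.5 = 1125.9 kip·in; bending f_b = M/S = 23.46 kip/in.
f_max = √(f_v² + f_b²) = √(4.079² + 23.46²) = 23.81 kip/in.
φr_n = 0.75 × 0.6 × 100 × (0.707 × 0.625) = 19.88 kip/in → NOT adequate.

f_max ≈ 23.8 kip/in; NOT adequate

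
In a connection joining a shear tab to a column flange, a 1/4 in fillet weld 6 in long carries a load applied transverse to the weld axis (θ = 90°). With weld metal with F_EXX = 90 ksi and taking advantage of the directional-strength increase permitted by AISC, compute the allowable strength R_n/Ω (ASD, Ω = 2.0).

R_n/Ω ≈ 43 kip

t_e = 0.707 × 0.25 = 0.1767 in; A_we = 0.1767 × 6 = 1.06 in².
Directional factor: 1.0 + 0.5 sin^1.5(90°) = 1.5.
F_nw = 0.6 × 90 × 1.5 = 81 ksi.
R_n/Ω = (81 × 1.06) / 2.0 = 42.95 kip.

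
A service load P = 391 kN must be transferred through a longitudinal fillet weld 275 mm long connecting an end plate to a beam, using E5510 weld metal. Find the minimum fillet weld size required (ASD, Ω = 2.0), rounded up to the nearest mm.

E55XX → F_EXX = 550 MPa.
Total weld length L = 275 mm.
Required throat t_e = P × Ω / (0.6 F_EXX × L) = 391 × 2.0 / (0.6 × 550 × 275 × 10⁻³) = 8.617 mm.
Required leg w = t_e / 0.707 = 12.19 mm → use 13 mm.

w = 13 mm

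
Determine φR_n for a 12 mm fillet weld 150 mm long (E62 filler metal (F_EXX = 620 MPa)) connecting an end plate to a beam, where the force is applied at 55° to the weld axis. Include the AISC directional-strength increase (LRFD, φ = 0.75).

φR_n ≈ 487 kN

t_e = 0.707 × 12 = 8.484 mm; A_we = 8.484 × 150 = 1273 mm².
Directional factor: 1.0 + 0.5 sin^1.5(55°) = 1.371.
F_nw = 0.6 × 620 × 1.371 = 509.9 MPa.
φR_n = 0.75 × 509.9 × 1273 × 10⁻³ = 486.7 kN.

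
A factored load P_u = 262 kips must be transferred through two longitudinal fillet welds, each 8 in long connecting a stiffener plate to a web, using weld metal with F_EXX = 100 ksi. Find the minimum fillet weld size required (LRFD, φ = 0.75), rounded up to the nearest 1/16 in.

Total weld length L = 16 in.
Required throat t_e = P_u / (φ × 0.6 F_EXX × L) = 262 / (0.75 × 0.6 × 100 × 16) = 0.3639 in.
Required leg w = t_e / 0.707 = 0.5147 in → use 9/16 in.

w = 9/16 in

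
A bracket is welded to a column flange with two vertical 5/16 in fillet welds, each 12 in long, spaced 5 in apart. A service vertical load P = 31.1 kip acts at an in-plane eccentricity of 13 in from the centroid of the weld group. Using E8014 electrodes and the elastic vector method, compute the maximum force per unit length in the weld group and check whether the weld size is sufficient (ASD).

f_max ≈ 6.61 kip/in; NOT adequate

E80XX → F_EXX = 80 ksi.
Total weld length L_w = 24 in. Treat welds as unit-width lines.
Polar moment about centroid: J = 2[d³/12 + d(b/2)²] = 2[12³/12 + 12×2.5²] = 438 in³.
Direct shear f_v = P/L_w = 31.1 / 24 = 1.296 kip/in (vertical).
Torsion M = P·e = 31.1 × 13 = 404.3 kip·in.
Critical point at (x, y) = (2.5, 6) from centroid. f_tx = M·y/J = 5.538 kip/in; f_ty = M·x/J = 2.308 kip/in.
Resultant f_max = √[f_tx² + (f_v + f_ty)²] = √[5.538² + (1.296 + 2.308)²] = 6.607 kip/in.
Capacity per unit length: r_n/Ω = (1/2.0) × 0.6 × 80 × (0.707 × 0.3125) = 5.302 kip/in.
6.607 > 5.302 → NOT adequate.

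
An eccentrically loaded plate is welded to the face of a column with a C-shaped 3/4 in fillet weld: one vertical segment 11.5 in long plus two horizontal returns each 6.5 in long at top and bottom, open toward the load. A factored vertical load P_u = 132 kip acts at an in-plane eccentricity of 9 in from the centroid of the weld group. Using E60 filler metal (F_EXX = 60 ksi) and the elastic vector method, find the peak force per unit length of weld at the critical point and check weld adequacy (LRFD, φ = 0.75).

f_max ≈ 17.3 kip/in; NOT adequate

Total weld length L_w = 24.5 in. Treat welds as unit-width lines.
Centroid: x̄ = 2×6.5×3.25 / 24.5 = 1.724 in from the vertical weld.
Polar moment about centroid: J = I_x + I_y = [11.5³/12 + 2×6.5×5.75²] + [11.5×1.724² + 2(6.5³/12 + 6.5×1.526²)] = 666.8 in³.
Direct shear f_v = P/L_w = 132 / 24.5 = 5.388 kip/in (vertical).
Torsion M = P·e = 132 × 9 = 1188 kip·in.
Critical point at (x, y) = (4.776, 5.75) from centroid. f_tx = M·y/J = 10.24 kip/in; f_ty = M·x/J = 8.509 kip/in.
Resultant f_max = √[f_tx² + (f_v + f_ty)²] = √[10.24² + (5.388 + 8.509)²] = 17.26 kip/in.
Capacity per unit length: φr_n = 0.75 × 0.6 × 60 × (0.707 × 0.75) = 14.32 kip/in.
17.26 > 14.32 → NOT adequate.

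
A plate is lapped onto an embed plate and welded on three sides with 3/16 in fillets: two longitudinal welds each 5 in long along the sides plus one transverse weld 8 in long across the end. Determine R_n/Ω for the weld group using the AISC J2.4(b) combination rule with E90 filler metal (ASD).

E90XX → F_EXX = 90 ksi.
t_e = 0.707 × 0.1875 = 0.1326 in.
R_nwl = 0.6 × 90 × 0.1326 × 10 = 71.58 kips (longitudinal, 2 welds).
R_nwt = 0.6 × 90 × 0.1326 × 8 = 57.27 kips (transverse, base value).
(i) R_nwl + R_nwt = 128.9 kips; (ii) 0.85 R_nwl + 1.5 R_nwt = 146.7 kips.
R_n = max = 146.7 kips [governs: (ii)]; R_n/Ω = 73.37 kips.

R_n/Ω ≈ 73.4 kips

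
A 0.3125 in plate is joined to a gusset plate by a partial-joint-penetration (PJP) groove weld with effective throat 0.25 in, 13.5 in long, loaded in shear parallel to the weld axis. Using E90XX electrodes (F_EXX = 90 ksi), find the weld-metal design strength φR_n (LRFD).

φR_n ≈ 137 kips

Effective throat (given) t_e = 0.25 in.
A_we = 0.25 × 13.5 = 3.375 in².
F_nw = 0.6 F_EXX = 54 ksi.
φR_n = 0.75 × 54 × 3.375 = 136.7 kips.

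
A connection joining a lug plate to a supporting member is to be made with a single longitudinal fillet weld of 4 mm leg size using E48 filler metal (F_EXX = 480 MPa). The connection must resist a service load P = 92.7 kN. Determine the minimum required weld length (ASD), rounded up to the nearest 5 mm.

Throat t_e = 0.707 × 4 = 2.828 mm.
r_n/Ω = (0.6 × 480 × 2.828) / 2.0 = 407.2 N/mm = 0.4072 kN/mm.
L_req = P / (r_n/Ω) = 92.7 / 0.4072 = 227.6 mm total.
Round up → use L = 230 mm.

L = 230 mm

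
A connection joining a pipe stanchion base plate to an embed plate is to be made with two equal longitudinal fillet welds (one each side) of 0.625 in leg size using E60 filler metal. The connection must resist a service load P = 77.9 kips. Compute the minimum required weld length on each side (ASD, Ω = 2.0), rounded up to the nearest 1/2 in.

L = 5 in on each side

E60XX → F_EXX = 60 ksi.
Throat t_e = 0.707 × 0.625 = 0.4419 in.
r_n/Ω = (0.6 × 60 × 0.4419) / 2.0 = 7.954 kip/in.
L_req = P / (r_n/Ω) = 77.9 / 7.954 = 9.794 in total.
Per side: 9.794 / 2 = 4.897 in.
Round up → use L = 5 in on each side.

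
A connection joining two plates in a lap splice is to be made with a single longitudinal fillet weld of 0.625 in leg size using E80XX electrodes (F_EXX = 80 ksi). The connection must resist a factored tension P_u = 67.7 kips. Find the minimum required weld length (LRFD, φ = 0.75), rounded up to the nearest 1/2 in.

Throat t_e = 0.707 × 0.625 = 0.4419 in.
φr_n = 0.75 × 0.6 × 80 × 0.4419 = 15.91 kips/in.
L_req = P_u / φr_n = 67.7 / 15.91 = 4.256 in total.
Round up → use L = 4.5 in.

L = 4.5 in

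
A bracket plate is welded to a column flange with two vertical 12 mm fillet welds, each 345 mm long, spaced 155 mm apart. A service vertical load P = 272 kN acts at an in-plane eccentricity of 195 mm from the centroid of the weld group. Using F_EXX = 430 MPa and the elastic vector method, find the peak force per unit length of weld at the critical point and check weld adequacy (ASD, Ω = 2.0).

f_max ≈ 1130 N/mm; NOT adequate

Total weld length L_w = 690 mm. Treat welds as unit-width lines.
Polar moment about centroid: J = 2[d³/12 + d(b/2)²] = 2[345³/12 + 345×77.5²] = 10990000 mm³.
Direct shear f_v = P/L_w = 272×10³ / 690 = 394.2 N/mm (vertical).
Torsion M = P·e = 272×10³ × 195 = 53040000 N·mm.
Critical point at (x, y) = (77.5, 172.5) from centroid. f_tx = M·y/J = 832.7 N/mm; f_ty = M·x/J = 374.1 N/mm.
Resultant f_max = √[f_tx² + (f_v + f_ty)²] = √[832.7² + (394.2 + 374.1)²] = 1133 N/mm.
Capacity per unit length: r_n/Ω = (1/2.0) × 0.6 × 430 × (0.707 × 12) = 1094 N/mm.
1133 > 1094 → NOT adequate.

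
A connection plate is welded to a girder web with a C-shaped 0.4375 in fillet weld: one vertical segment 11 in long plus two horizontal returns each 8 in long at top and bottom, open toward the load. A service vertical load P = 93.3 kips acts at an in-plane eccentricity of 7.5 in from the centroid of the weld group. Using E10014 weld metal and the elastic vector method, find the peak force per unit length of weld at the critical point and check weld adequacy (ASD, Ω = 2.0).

f_max ≈ 9.79 kip/in; NOT adequate

E100XX → F_EXX = 100 ksi.
Total weld length L_w = 27 in. Treat welds as unit-width lines.
Centroid: x̄ = 2×8×4 / 27 = 2.37 in from the vertical weld.
Polar moment about centroid: J = I_x + I_y = [11³/12 + 2×8×5.5²] + [11×2.37² + 2(8³/12 + 8×1.63²)] = 784.5 in³.
Direct shear f_v = P/L_w = 93.3 / 27 = 3.456 kip/in (vertical).
Torsion M = P·e = 93.3 × 7.5 = 699.75 kip·in.
Critical point at (x, y) = (5.63, 5.5) from centroid. f_tx = M·y/J = 4.906 kip/in; f_ty = M·x/J = 5.021 kip/in.
Resultant f_max = √[f_tx² + (f_v + f_ty)²] = √[4.906² + (3.456 + 5.021)²] = 9.794 kip/in.
Capacity per unit length: r_n/Ω = (1/2.0) × 0.6 × 100 × (0.707 × 0.4375) = 9.279 kip/in.
9.794 > 9.279 → NOT adequate.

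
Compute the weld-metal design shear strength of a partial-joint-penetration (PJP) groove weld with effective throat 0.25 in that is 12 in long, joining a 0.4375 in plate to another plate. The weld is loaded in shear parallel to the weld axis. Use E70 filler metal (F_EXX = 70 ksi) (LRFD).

φR_n ≈ 94.5 kips

Effective throat (given) t_e = 0.25 in.
A_we = 0.25 × 12 = 3 in².
F_nw = 0.6 F_EXX = 42 ksi.
φR_n = 0.75 × 42 × 3 = 94.5 kips.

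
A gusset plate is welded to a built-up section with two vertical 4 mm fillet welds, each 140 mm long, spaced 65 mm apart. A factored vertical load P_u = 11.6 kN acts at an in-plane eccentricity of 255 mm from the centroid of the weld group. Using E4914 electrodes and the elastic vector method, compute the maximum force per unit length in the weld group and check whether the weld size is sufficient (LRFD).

E49XX → F_EXX = 490 MPa.
Total weld length L_w = 280 mm. Treat welds as unit-width lines.
Polar moment about centroid: J = 2[d³/12 + d(b/2)²] = 2[140³/12 + 140×32.5²] = 753100 mm³.
Direct shear f_v = P/L_w = 11.6×10³ / 280 = 41.43 N/mm (vertical).
Torsion M = P·e = 11.6×10³ × 255 = 2958000 N·mm.
Critical point at (x, y) = (32.5, 70) from centroid. f_tx = M·y/J = 274.9 N/mm; f_ty = M·x/J = 127.7 N/mm.
Resultant f_max = √[f_tx² + (f_v + f_ty)²] = √[274.9² + (41.43 + 127.7)²] = 322.8 N/mm.
Capacity per unit length: φr_n = 0.75 × 0.6 × 490 × (0.707 × 4) = 623.6 N/mm.
322.8 ≤ 623.6 → adequate.

f_max ≈ 323 N/mm; adequate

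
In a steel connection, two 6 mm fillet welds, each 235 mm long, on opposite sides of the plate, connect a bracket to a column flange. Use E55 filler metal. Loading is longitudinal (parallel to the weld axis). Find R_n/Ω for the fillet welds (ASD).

E55XX → F_EXX = 550 MPa.
Effective throat t_e = 0.707 × 6 = 4.242 mm.
Total length L = 470 mm; A_we = 4.242 × 470 = 1994 mm².
F_nw = 0.6 F_EXX = 0.6 × 550 = 330 MPa.
R_n = 330 × 1994 × 10⁻³ = 657.9 kN; R_n/Ω = 657.9/2.0 = 329 kN.

R_n/Ω ≈ 329 kN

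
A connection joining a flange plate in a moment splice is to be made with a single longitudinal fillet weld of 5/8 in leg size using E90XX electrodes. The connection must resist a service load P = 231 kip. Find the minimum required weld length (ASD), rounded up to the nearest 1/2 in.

L = 19.5 in

E90XX → F_EXX = 90 ksi.
Throat t_e = 0.707 × 0.625 = 0.4419 in.
r_n/Ω = (0.6 × 90 × 0.4419) / 2.0 = 11.93 kip/in.
L_req = P / (r_n/Ω) = 231 / 11.93 = 19.36 in total.
Round up → use L = 19.5 in.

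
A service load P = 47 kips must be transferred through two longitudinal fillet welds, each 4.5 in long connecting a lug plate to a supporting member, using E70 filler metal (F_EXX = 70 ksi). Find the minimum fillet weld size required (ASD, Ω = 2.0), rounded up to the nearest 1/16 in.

Total weld length L = 9 in.
Required throat t_e = P × Ω / (0.6 F_EXX × L) = 47 × 2.0 / (0.6 × 70 × 9) = 0.2487 in.
Required leg w = t_e / 0.707 = 0.3517 in → use 3/8 in.

w = 3/8 in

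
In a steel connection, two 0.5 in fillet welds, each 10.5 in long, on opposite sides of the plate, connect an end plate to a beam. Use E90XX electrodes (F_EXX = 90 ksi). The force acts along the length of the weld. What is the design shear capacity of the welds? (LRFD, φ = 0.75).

φR_n ≈ 301 kip

Effective throat t_e = 0.707 × 0.5 = 0.3535 in.
Total length L = 21 in; A_we = 0.3535 × 21 = 7.423 in².
F_nw = 0.6 F_EXX = 0.6 × 90 = 54 ksi.
φR_n = 0.75 × 54 × 7.423 = 300.7 kip.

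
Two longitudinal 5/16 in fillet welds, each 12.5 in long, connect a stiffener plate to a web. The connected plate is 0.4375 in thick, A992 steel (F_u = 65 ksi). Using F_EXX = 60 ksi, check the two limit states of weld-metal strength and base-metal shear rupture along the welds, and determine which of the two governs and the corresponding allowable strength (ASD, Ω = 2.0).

R_n/Ω ≈ 99.4 kips (weld metal governs)

t_e = 0.707 × 0.3125 = 0.2209 in; L = 25 in.
Weld metal: R_n/Ω = (1/2.0) × 0.6 × 60 × 0.2209 × 25 = 99.42 kips.
Base metal (shear rupture): R_n/Ω = (1/2.0) × 0.6 × 65 × 0.4375 × 25 = 213.3 kips.
Governing: weld metal.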